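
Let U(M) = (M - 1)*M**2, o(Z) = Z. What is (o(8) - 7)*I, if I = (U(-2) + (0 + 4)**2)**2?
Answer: 16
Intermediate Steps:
U(M) = M**2*(-1 + M) (U(M) = (-1 + M)*M**2 = M**2*(-1 + M))
I = 16 (I = ((-2)**2*(-1 - 2) + (0 + 4)**2)**2 = (4*(-3) + 4**2)**2 = (-12 + 16)**2 = 4**2 = 16)
(o(8) - 7)*I = (8 - 7)*16 = 1*16 = 16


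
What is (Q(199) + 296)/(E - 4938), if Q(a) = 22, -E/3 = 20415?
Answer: -106/22061 ≈ -0.0048049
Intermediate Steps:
E = -61245 (E = -3*20415 = -61245)
(Q(199) + 296)/(E - 4938) = (22 + 296)/(-61245 - 4938) = 318/(-66183) = 318*(-1/66183) = -106/22061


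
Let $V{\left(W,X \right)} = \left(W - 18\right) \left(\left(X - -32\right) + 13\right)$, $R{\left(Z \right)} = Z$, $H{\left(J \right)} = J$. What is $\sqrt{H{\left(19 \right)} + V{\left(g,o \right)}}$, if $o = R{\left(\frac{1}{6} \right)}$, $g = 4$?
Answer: $\frac{4 i \sqrt{345}}{3} \approx 24.766 i$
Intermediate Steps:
$o = \frac{1}{6} \approx 0.16667$
$V{\left(W,X \right)} = \left(-18 + W\right) \left(45 + X\right)$ ($V{\left(W,X \right)} = \left(-18 + W\right) \left(\left(X + 32\right) + 13\right) = \left(-18 + W\right) \left(\left(32 + X\right) + 13\right) = \left(-18 + W\right) \left(45 + X\right)$)
$\sqrt{H{\left(19 \right)} + V{\left(g,o \right)}} = \sqrt{19 + \left(-810 - 3 + 45 \cdot 4 + 4 \cdot \frac{1}{6}\right)} = \sqrt{19 + \left(-810 - 3 + 180 + \frac{2}{3}\right)} = \sqrt{19 - \frac{1897}{3}} = \sqrt{- \frac{1840}{3}} = \frac{4 i \sqrt{345}}{3}$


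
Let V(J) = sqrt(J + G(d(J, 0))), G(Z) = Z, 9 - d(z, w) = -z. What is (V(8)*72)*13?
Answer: 4680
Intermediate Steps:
d(z, w) = 9 + z (d(z, w) = 9 - (-1)*z = 9 + z)
V(J) = sqrt(9 + 2*J) (V(J) = sqrt(J + (9 + J)) = sqrt(9 + 2*J))
(V(8)*72)*13 = (sqrt(9 + 2*8)*72)*13 = (sqrt(9 + 16)*72)*13 = (sqrt(25)*72)*13 = (5*72)*13 = 360*13 = 4680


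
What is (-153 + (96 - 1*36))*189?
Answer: -17577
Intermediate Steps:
(-153 + (96 - 1*36))*189 = (-153 + (96 - 36))*189 = (-153 + 60)*189 = -93*189 = -17577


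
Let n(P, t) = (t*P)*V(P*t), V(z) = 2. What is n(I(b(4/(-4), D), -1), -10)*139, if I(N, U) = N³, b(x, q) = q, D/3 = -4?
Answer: 4803840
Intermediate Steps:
D = -12 (D = 3*(-4) = -12)
n(P, t) = 2*P*t (n(P, t) = (t*P)*2 = (P*t)*2 = 2*P*t)
n(I(b(4/(-4), D), -1), -10)*139 = (2*(-12)³*(-10))*139 = (2*(-1728)*(-10))*139 = 34560*139 = 4803840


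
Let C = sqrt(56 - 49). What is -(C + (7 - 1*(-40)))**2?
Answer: -(47 + sqrt(7))**2 ≈ -2464.7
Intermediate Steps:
C = sqrt(7) ≈ 2.6458
-(C + (7 - 1*(-40)))**2 = -(sqrt(7) + (7 - 1*(-40)))**2 = -(sqrt(7) + (7 + 40))**2 = -(sqrt(7) + 47)**2 = -(47 + sqrt(7))**2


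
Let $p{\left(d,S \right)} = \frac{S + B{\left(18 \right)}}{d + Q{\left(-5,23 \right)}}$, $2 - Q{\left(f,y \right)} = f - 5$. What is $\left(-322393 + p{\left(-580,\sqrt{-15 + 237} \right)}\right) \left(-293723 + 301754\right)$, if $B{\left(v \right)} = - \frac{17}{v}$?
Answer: $- \frac{8823782882155}{3408} - \frac{8031 \sqrt{222}}{568} \approx -2.5891 \cdot 10^{9}$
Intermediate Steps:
$Q{\left(f,y \right)} = 7 - f$ ($Q{\left(f,y \right)} = 2 - \left(f - 5\right) = 2 - \left(-5 + f\right) = 7 - f$)
$p{\left(d,S \right)} = \frac{- \frac{17}{18} + S}{12 + d}$ ($p{\left(d,S \right)} = \frac{S - \frac{17}{18}}{d + \left(7 - -5\right)} = \frac{S - \frac{17}{18}}{d + \left(7 + 5\right)} = \frac{S - \frac{17}{18}}{d + 12} = \frac{- \frac{17}{18} + S}{12 + d}$)
$\left(-322393 + p{\left(-580,\sqrt{-15 + 237} \right)}\right) \left(-293723 + 301754\right) = \left(-322393 + \frac{- \frac{17}{18} + \sqrt{-15 + 237}}{12 - 580}\right) \left(-293723 + 301754\right) = \left(-322393 + \frac{- \frac{17}{18} + \sqrt{222}}{-568}\right) 8031 = \left(-322393 - \frac{- \frac{17}{18} + \sqrt{222}}{568}\right) 8031 = \left(-322393 + \left(\frac{17}{10224} - \frac{\sqrt{222}}{568}\right)\right) 8031 = \left(- \frac{3296146015}{10224} - \frac{\sqrt{222}}{568}\right) 8031 = - \frac{8823782882155}{3408} - \frac{8031 \sqrt{222}}{568}$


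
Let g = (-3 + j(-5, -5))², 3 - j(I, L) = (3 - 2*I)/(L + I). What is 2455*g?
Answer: 82979/20 ≈ 4149.0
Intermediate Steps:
j(I, L) = 3 - (3 - 2*I)/(I + L) (j(I, L) = 3 - (3 - 2*I)/(L + I) = 3 - (3 - 2*I)/(I + L))
g = 169/100 (g = (-3 + (-3 + 3*(-5) + 5*(-5))/(-5 - 5))² = (-3 + (-3 - 15 - 25)/(-10))² = (-3 - ⅒*(-43))² = (-3 + 43/10)² = (13/10)² = 169/100 ≈ 1.6900)
2455*g = 2455*(169/100) = 82979/20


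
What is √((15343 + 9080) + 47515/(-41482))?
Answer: √42024060683822/41482 ≈ 156.27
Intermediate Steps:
√((15343 + 9080) + 47515/(-41482)) = √(24423 + 47515*(-1/41482)) = √(24423 - 47515/41482) = √(1013067371/41482) = √42024060683822/41482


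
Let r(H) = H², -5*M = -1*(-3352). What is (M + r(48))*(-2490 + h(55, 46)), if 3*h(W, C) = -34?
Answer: -61292672/15 ≈ -4.0862e+6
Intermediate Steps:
M = -3352/5 (M = -(-1)*(-3352)/5 = -⅕*3352 = -3352/5 ≈ -670.40)
h(W, C) = -34/3 (h(W, C) = (⅓)*(-34) = -34/3)
(M + r(48))*(-2490 + h(55, 46)) = (-3352/5 + 48²)*(-2490 - 34/3) = (-3352/5 + 2304)*(-7504/3) = (8168/5)*(-7504/3) = -61292672/15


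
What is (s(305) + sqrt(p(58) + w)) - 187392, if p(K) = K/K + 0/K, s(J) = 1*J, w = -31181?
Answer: -187087 + 2*I*sqrt(7795) ≈ -1.8709e+5 + 176.58*I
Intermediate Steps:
s(J) = J
p(K) = 1 (p(K) = 1 + 0 = 1)
(s(305) + sqrt(p(58) + w)) - 187392 = (305 + sqrt(1 - 31181)) - 187392 = (305 + sqrt(-31180)) - 187392 = (305 + 2*I*sqrt(7795)) - 187392 = -187087 + 2*I*sqrt(7795)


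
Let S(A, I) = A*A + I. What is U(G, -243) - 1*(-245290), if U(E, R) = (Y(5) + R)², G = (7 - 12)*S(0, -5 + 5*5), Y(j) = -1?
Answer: 304826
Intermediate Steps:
S(A, I) = I + A² (S(A, I) = A² + I = I + A²)
G = -100 (G = (7 - 12)*((-5 + 5*5) + 0²) = -5*((-5 + 25) + 0) = -5*(20 + 0) = -5*20 = -100)
U(E, R) = (-1 + R)²
U(G, -243) - 1*(-245290) = (-1 - 243)² - 1*(-245290) = (-244)² + 245290 = 59536 + 245290 = 304826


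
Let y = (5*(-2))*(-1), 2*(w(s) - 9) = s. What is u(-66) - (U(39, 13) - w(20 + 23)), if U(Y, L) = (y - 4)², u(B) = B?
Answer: -143/2 ≈ -71.500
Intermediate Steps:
w(s) = 9 + s/2
y = 10 (y = -10*(-1) = 10)
U(Y, L) = 36 (U(Y, L) = (10 - 4)² = 6² = 36)
u(-66) - (U(39, 13) - w(20 + 23)) = -66 - (36 - (9 + (20 + 23)/2)) = -66 - (36 - (9 + (½)*43)) = -66 - (36 - (9 + 43/2)) = -66 - (36 - 1*61/2) = -66 - (36 - 61/2) = -66 - 1*11/2 = -66 - 11/2 = -143/2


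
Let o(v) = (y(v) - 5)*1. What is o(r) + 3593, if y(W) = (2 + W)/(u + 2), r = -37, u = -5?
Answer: 10799/3 ≈ 3599.7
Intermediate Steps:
y(W) = -⅔ - W/3 (y(W) = (2 + W)/(-5 + 2) = (2 + W)/(-3) = (2 + W)*(-⅓) = -⅔ - W/3)
o(v) = -17/3 - v/3 (o(v) = ((-⅔ - v/3) - 5)*1 = (-17/3 - v/3)*1 = -17/3 - v/3)
o(r) + 3593 = (-17/3 - ⅓*(-37)) + 3593 = (-17/3 + 37/3) + 3593 = 20/3 + 3593 = 10799/3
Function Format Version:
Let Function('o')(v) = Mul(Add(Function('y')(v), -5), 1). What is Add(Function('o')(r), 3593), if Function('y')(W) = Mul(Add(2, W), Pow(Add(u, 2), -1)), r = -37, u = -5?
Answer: Rational(10799, 3) ≈ 3599.7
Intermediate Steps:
Function('y')(W) = Add(Rational(-2, 3), Mul(Rational(-1, 3), W)) (Function('y')(W) = Mul(Add(2, W), Pow(Add(-5, 2), -1)) = Mul(Add(2, W), Pow(-3, -1)) = Mul(Add(2, W), Rational(-1, 3)) = Add(Rational(-2, 3), Mul(Rational(-1, 3), W)))
Function('o')(v) = Add(Rational(-17, 3), Mul(Rational(-1, 3), v)) (Function('o')(v) = Mul(Add(Add(Rational(-2, 3), Mul(Rational(-1, 3), v)), -5), 1) = Mul(Add(Rational(-17, 3), Mul(Rational(-1, 3), v)), 1) = Add(Rational(-17, 3), Mul(Rational(-1, 3), v)))
Add(Function('o')(r), 3593) = Add(Add(Rational(-17, 3), Mul(Rational(-1, 3), -37)), 3593) = Add(Add(Rational(-17, 3), Rational(37, 3)), 3593) = Add(Rational(20, 3), 3593) = Rational(10799, 3)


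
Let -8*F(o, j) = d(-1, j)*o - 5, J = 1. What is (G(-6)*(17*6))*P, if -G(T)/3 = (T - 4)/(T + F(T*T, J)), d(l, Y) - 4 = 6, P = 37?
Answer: -905760/403 ≈ -2247.5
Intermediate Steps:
d(l, Y) = 10 (d(l, Y) = 4 + 6 = 10)
F(o, j) = 5/8 - 5*o/4 (F(o, j) = -(10*o - 5)/8 = -(-5 + 10*o)/8 = 5/8 - 5*o/4)
G(T) = -3*(-4 + T)/(5/8 + T - 5*T²/4) (G(T) = -3*(T - 4)/(T + (5/8 - 5*T*T/4)) = -3*(-4 + T)/(T + (5/8 - 5*T²/4)) = -3*(-4 + T)/(5/8 + T - 5*T²/4))
(G(-6)*(17*6))*P = ((24*(4 - 1*(-6))/(5 - 10*(-6)² + 8*(-6)))*(17*6))*37 = ((24*(4 + 6)/(5 - 10*36 - 48))*102)*37 = ((24*10/(5 - 360 - 48))*102)*37 = ((24*10/(-403))*102)*37 = ((24*(-1/403)*10)*102)*37 = -240/403*102*37 = -24480/403*37 = -905760/403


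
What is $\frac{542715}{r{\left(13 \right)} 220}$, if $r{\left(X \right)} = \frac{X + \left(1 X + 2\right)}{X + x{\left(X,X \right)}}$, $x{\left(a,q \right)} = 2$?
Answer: $\frac{1628145}{1232} \approx 1321.5$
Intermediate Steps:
$r{\left(X \right)} = \frac{2 + 2 X}{2 + X}$ ($r{\left(X \right)} = \frac{X + \left(1 X + 2\right)}{X + 2} = \frac{X + \left(X + 2\right)}{2 + X} = \frac{X + \left(2 + X\right)}{2 + X} = \frac{2 + 2 X}{2 + X}$)
$\frac{542715}{r{\left(13 \right)} 220} = \frac{542715}{\frac{2 \left(1 + 13\right)}{2 + 13} \cdot 220} = \frac{542715}{2 \cdot \frac{1}{15} \cdot 14 \cdot 220} = \frac{542715}{\frac{28}{15} \cdot 220} = \frac{542715}{\frac{1232}{3}} = 542715 \cdot \frac{3}{1232} = \frac{1628145}{1232}$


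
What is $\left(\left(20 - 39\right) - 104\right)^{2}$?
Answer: $15129$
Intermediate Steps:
$\left(\left(20 - 39\right) - 104\right)^{2} = \left(-19 - 104\right)^{2} = \left(-123\right)^{2} = 15129$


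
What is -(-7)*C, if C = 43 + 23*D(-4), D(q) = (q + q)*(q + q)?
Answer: 10605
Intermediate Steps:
D(q) = 4*q² (D(q) = (2*q)*(2*q) = 4*q²)
C = 1515 (C = 43 + 23*(4*(-4)²) = 43 + 23*(4*16) = 43 + 23*64 = 43 + 1472 = 1515)
-(-7)*C = -(-7)*1515 = -1*(-10605) = 10605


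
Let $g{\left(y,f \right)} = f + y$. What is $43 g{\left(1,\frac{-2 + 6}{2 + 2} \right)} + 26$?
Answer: $112$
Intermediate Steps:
$43 g{\left(1,\frac{-2 + 6}{2 + 2} \right)} + 26 = 43 \left(\frac{-2 + 6}{2 + 2} + 1\right) + 26 = 43 \left(\frac{4}{4} + 1\right) + 26 = 43 \left(4 \cdot \frac{1}{4} + 1\right) + 26 = 43 \left(1 + 1\right) + 26 = 43 \cdot 2 + 26 = 86 + 26 = 112$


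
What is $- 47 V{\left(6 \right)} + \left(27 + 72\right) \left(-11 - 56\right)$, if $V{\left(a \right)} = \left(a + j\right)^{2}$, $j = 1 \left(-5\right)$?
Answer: $-6680$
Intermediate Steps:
$j = -5$
$V{\left(a \right)} = \left(-5 + a\right)^{2}$ ($V{\left(a \right)} = \left(a - 5\right)^{2} = \left(-5 + a\right)^{2}$)
$- 47 V{\left(6 \right)} + \left(27 + 72\right) \left(-11 - 56\right) = - 47 \left(-5 + 6\right)^{2} + \left(27 + 72\right) \left(-11 - 56\right) = - 47 \cdot 1^{2} + 99 \left(-67\right) = \left(-47\right) 1 - 6633 = -47 - 6633 = -6680$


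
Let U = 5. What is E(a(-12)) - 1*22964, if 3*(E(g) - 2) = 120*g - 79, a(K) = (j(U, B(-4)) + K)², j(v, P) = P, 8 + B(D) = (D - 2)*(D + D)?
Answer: 25115/3 ≈ 8371.7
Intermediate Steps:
B(D) = -8 + 2*D*(-2 + D) (B(D) = -8 + (D - 2)*(D + D) = -8 + (-2 + D)*(2*D) = -8 + 2*D*(-2 + D))
a(K) = (40 + K)² (a(K) = ((-8 - 4*(-4) + 2*(-4)²) + K)² = ((-8 + 16 + 2*16) + K)² = ((-8 + 16 + 32) + K)² = (40 + K)²)
E(g) = -73/3 + 40*g (E(g) = 2 + (120*g - 79)/3 = 2 + (-79 + 120*g)/3 = 2 + (-79/3 + 40*g) = -73/3 + 40*g)
E(a(-12)) - 1*22964 = (-73/3 + 40*(40 - 12)²) - 1*22964 = (-73/3 + 40*28²) - 22964 = (-73/3 + 40*784) - 22964 = (-73/3 + 31360) - 22964 = 94007/3 - 22964 = 25115/3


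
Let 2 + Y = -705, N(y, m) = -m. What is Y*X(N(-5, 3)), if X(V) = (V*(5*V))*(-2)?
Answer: 63630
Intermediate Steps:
X(V) = -10*V**2 (X(V) = (5*V**2)*(-2) = -10*V**2)
Y = -707 (Y = -2 - 705 = -707)
Y*X(N(-5, 3)) = -(-7070)*(-1*3)**2 = -(-7070)*(-3)**2 = -(-7070)*9 = -707*(-90) = 63630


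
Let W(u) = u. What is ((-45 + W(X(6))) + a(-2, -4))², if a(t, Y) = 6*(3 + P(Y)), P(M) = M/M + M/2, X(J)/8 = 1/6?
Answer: 9025/9 ≈ 1002.8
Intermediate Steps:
X(J) = 4/3 (X(J) = 8/6 = 8*(⅙) = 4/3)
P(M) = 1 + M/2 (P(M) = 1 + M*(½) = 1 + M/2)
a(t, Y) = 24 + 3*Y (a(t, Y) = 6*(3 + (1 + Y/2)) = 6*(4 + Y/2) = 24 + 3*Y)
((-45 + W(X(6))) + a(-2, -4))² = ((-45 + 4/3) + (24 + 3*(-4)))² = (-131/3 + (24 - 12))² = (-131/3 + 12)² = (-95/3)² = 9025/9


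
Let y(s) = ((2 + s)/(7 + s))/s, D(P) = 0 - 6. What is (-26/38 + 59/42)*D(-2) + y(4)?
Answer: -12251/2926 ≈ -4.1869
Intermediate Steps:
D(P) = -6
y(s) = (2 + s)/(s*(7 + s)) (y(s) = ((2 + s)/(7 + s))/s = (2 + s)/(s*(7 + s)))
(-26/38 + 59/42)*D(-2) + y(4) = (-26/38 + 59/42)*(-6) + (2 + 4)/(4*(7 + 4)) = (-26*1/38 + 59*(1/42))*(-6) + (1/4)*6/11 = (-13/19 + 59/42)*(-6) + (1/4)*(1/11)*6 = (575/798)*(-6) + 3/22 = -575/133 + 3/22 = -12251/2926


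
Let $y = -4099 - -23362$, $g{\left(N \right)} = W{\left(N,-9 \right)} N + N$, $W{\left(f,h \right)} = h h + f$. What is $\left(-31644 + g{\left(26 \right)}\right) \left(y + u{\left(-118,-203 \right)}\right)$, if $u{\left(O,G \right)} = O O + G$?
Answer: $-951126624$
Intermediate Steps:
$W{\left(f,h \right)} = f + h^{2}$ ($W{\left(f,h \right)} = h^{2} + f = f + h^{2}$)
$u{\left(O,G \right)} = G + O^{2}$ ($u{\left(O,G \right)} = O^{2} + G = G + O^{2}$)
$g{\left(N \right)} = N + N \left(81 + N\right)$ ($g{\left(N \right)} = \left(N + \left(-9\right)^{2}\right) N + N = \left(N + 81\right) N + N = \left(81 + N\right) N + N = N \left(81 + N\right) + N = N + N \left(81 + N\right)$)
$y = 19263$ ($y = -4099 + 23362 = 19263$)
$\left(-31644 + g{\left(26 \right)}\right) \left(y + u{\left(-118,-203 \right)}\right) = \left(-31644 + 26 \left(82 + 26\right)\right) \left(19263 - \left(203 - \left(-118\right)^{2}\right)\right) = \left(-31644 + 26 \cdot 108\right) \left(19263 + \left(-203 + 13924\right)\right) = \left(-31644 + 2808\right) \left(19263 + 13721\right) = \left(-28836\right) 32984 = -951126624$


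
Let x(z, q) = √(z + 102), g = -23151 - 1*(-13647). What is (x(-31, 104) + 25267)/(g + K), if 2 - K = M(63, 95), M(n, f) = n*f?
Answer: -25267/15487 - √71/15487 ≈ -1.6320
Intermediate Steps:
g = -9504 (g = -23151 + 13647 = -9504)
x(z, q) = √(102 + z)
M(n, f) = f*n
K = -5983 (K = 2 - 95*63 = 2 - 1*5985 = 2 - 5985 = -5983)
(x(-31, 104) + 25267)/(g + K) = (√(102 - 31) + 25267)/(-9504 - 5983) = (√71 + 25267)/(-15487) = (25267 + √71)*(-1/15487) = -25267/15487 - √71/15487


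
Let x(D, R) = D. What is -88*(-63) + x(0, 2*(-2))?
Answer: 5544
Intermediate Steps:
-88*(-63) + x(0, 2*(-2)) = -88*(-63) + 0 = 5544 + 0 = 5544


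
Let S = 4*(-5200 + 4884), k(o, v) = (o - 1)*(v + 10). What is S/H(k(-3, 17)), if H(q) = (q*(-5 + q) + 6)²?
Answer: -316/37271025 ≈ -8.4784e-6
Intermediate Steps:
k(o, v) = (-1 + o)*(10 + v)
H(q) = (6 + q*(-5 + q))²
S = -1264 (S = 4*(-316) = -1264)
S/H(k(-3, 17)) = -1264/(6 + (-10 - 1*17 + 10*(-3) - 3*17)² - 5*(-10 - 1*17 + 10*(-3) - 3*17))² = -1264/(6 + (-10 - 17 - 30 - 51)² - 5*(-10 - 17 - 30 - 51))² = -1264/(6 + (-108)² - 5*(-108))² = -1264/(6 + 11664 + 540)² = -1264/(12210²) = -1264/149084100 = -1264*1/149084100 = -316/37271025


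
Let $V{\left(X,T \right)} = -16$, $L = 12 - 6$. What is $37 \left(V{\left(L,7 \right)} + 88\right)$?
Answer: $2664$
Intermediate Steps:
$L = 6$ ($L = 12 - 6 = 6$)
$37 \left(V{\left(L,7 \right)} + 88\right) = 37 \left(-16 + 88\right) = 37 \cdot 72 = 2664$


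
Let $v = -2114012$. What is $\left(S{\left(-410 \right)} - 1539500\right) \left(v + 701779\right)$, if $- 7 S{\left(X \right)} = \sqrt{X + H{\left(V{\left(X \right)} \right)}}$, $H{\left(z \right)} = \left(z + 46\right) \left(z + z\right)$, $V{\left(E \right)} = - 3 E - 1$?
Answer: $2174132703500 + \frac{2824466 \sqrt{783385}}{7} \approx 2.1745 \cdot 10^{12}$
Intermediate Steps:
$V{\left(E \right)} = -1 - 3 E$
$H{\left(z \right)} = 2 z \left(46 + z\right)$ ($H{\left(z \right)} = \left(46 + z\right) 2 z = 2 z \left(46 + z\right)$)
$S{\left(X \right)} = - \frac{\sqrt{X + 2 \left(-1 - 3 X\right) \left(45 - 3 X\right)}}{7}$ ($S{\left(X \right)} = - \frac{\sqrt{X + 2 \left(-1 - 3 X\right) \left(46 - \left(1 + 3 X\right)\right)}}{7} = - \frac{\sqrt{X + 2 \left(-1 - 3 X\right) \left(45 - 3 X\right)}}{7}$)
$\left(S{\left(-410 \right)} - 1539500\right) \left(v + 701779\right) = \left(- \frac{\sqrt{-90 - -107830 + 18 \left(-410\right)^{2}}}{7} - 1539500\right) \left(-2114012 + 701779\right) = \left(- \frac{\sqrt{-90 + 107830 + 18 \cdot 168100}}{7} - 1539500\right) \left(-1412233\right) = \left(- \frac{\sqrt{-90 + 107830 + 3025800}}{7} - 1539500\right) \left(-1412233\right) = \left(- \frac{\sqrt{3133540}}{7} - 1539500\right) \left(-1412233\right) = \left(- \frac{2 \sqrt{783385}}{7} - 1539500\right) \left(-1412233\right) = \left(-1539500 - \frac{2 \sqrt{783385}}{7}\right) \left(-1412233\right) = 2174132703500 + \frac{2824466 \sqrt{783385}}{7}$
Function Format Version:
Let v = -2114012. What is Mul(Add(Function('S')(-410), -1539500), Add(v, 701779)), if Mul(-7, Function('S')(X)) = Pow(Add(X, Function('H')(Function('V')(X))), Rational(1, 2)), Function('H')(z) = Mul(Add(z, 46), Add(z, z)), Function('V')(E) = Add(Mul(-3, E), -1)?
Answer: Add(2174132703500, Mul(Rational(2824466, 7), Pow(783385, Rational(1, 2)))) ≈ 2.1745e+12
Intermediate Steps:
Function('V')(E) = Add(-1, Mul(-3, E))
Function('H')(z) = Mul(2, z, Add(46, z)) (Function('H')(z) = Mul(Add(46, z), Mul(2, z)) = Mul(2, z, Add(46, z)))
Function('S')(X) = Mul(Rational(-1, 7), Pow(Add(X, Mul(2, Add(-1, Mul(-3, X)), Add(45, Mul(-3, X)))), Rational(1, 2))) (Function('S')(X) = Mul(Rational(-1, 7), Pow(Add(X, Mul(2, Add(-1, Mul(-3, X)), Add(46, Add(-1, Mul(-3, X))))), Rational(1, 2))) = Mul(Rational(-1, 7), Pow(Add(X, Mul(2, Add(-1, Mul(-3, X)), Add(45, Mul(-3, X)))), Rational(1, 2))))
Mul(Add(Function('S')(-410), -1539500), Add(v, 701779)) = Mul(Add(Mul(Rational(-1, 7), Pow(Add(-90, Mul(-263, -410), Mul(18, Pow(-410, 2))), Rational(1, 2))), -1539500), Add(-2114012, 701779)) = Mul(Add(Mul(Rational(-1, 7), Pow(Add(-90, 107830, Mul(18, 168100)), Rational(1, 2))), -1539500), -1412233) = Mul(Add(Mul(Rational(-1, 7), Pow(Add(-90, 107830, 3025800), Rational(1, 2))), -1539500), -1412233) = Mul(Add(Mul(Rational(-1, 7), Pow(3133540, Rational(1, 2))), -1539500), -1412233) = Mul(Add(Mul(Rational(-1, 7), Mul(2, Pow(783385, Rational(1, 2)))), -1539500), -1412233) = Mul(Add(Mul(Rational(-2, 7), Pow(783385, Rational(1, 2))), -1539500), -1412233) = Mul(Add(-1539500, Mul(Rational(-2, 7), Pow(783385, Rational(1, 2)))), -1412233) = Add(2174132703500, Mul(Rational(2824466, 7), Pow(783385, Rational(1, 2))))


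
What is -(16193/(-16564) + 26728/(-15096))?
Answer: 85896515/31256268 ≈ 2.7481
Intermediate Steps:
-(16193/(-16564) + 26728/(-15096)) = -(16193*(-1/16564) + 26728*(-1/15096)) = -(-16193/16564 - 3341/1887) = -1*(-85896515/31256268) = 85896515/31256268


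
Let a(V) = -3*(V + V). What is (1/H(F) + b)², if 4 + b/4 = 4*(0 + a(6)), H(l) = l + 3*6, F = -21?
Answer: 3157729/9 ≈ 3.5086e+5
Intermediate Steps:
a(V) = -6*V
H(l) = 18 + l (H(l) = l + 18 = 18 + l)
b = -592 (b = -16 + 4*(4*(0 - 6*6)) = -16 + 4*(4*(0 - 36)) = -16 + 4*(4*(-36)) = -16 + 4*(-144) = -16 - 576 = -592)
(1/H(F) + b)² = (1/(18 - 21) - 592)² = (1/(-3) - 592)² = (-⅓ - 592)² = (-1777/3)² = 3157729/9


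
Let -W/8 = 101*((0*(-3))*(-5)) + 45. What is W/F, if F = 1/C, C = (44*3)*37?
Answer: -1758240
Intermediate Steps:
C = 4884 (C = 132*37 = 4884)
W = -360 (W = -8*(101*((0*(-3))*(-5)) + 45) = -8*(101*(0*(-5)) + 45) = -8*(101*0 + 45) = -8*(0 + 45) = -8*45 = -360)
F = 1/4884 ≈ 0.00020475
W/F = -360/1/4884 = -360*4884 = -1758240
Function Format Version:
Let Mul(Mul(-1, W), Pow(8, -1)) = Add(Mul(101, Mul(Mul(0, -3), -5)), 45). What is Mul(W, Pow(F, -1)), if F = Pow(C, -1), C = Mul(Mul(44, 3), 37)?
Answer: -1758240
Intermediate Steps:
C = 4884 (C = Mul(132, 37) = 4884)
W = -360 (W = Mul(-8, Add(Mul(101, Mul(Mul(0, -3), -5)), 45)) = Mul(-8, Add(Mul(101, Mul(0, -5)), 45)) = Mul(-8, Add(Mul(101, 0), 45)) = Mul(-8, Add(0, 45)) = Mul(-8, 45) = -360)
F = Rational(1, 4884) (F = Pow(4884, -1) = Rational(1, 4884) ≈ 0.00020475)
Mul(W, Pow(F, -1)) = Mul(-360, Pow(Rational(1, 4884), -1)) = Mul(-360, 4884) = -1758240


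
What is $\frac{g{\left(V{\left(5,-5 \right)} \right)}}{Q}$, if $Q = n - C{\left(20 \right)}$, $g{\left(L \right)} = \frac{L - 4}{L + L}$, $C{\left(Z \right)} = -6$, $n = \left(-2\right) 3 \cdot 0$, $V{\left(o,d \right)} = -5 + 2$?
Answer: $\frac{7}{36} \approx 0.19444$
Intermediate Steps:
$V{\left(o,d \right)} = -3$
$n = 0$ ($n = \left(-6\right) 0 = 0$)
$g{\left(L \right)} = \frac{-4 + L}{2 L}$
$Q = 6$ ($Q = 0 - -6 = 0 + 6 = 6$)
$\frac{g{\left(V{\left(5,-5 \right)} \right)}}{Q} = \frac{\frac{1}{2} \frac{1}{-3} \left(-4 - 3\right)}{6} = \frac{1}{2} \left(- \frac{1}{3}\right) \left(-7\right) \frac{1}{6} = \frac{7}{6} \cdot \frac{1}{6} = \frac{7}{36}$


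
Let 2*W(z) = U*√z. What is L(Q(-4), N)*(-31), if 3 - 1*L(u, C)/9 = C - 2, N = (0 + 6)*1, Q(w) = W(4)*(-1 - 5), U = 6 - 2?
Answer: 279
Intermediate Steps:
U = 4
W(z) = 2*√z (W(z) = (4*√z)/2 = 2*√z)
Q(w) = -24 (Q(w) = (2*√4)*(-1 - 5) = (2*2)*(-6) = 4*(-6) = -24)
N = 6 (N = 6*1 = 6)
L(u, C) = 45 - 9*C (L(u, C) = 27 - 9*(C - 2) = 27 - 9*(-2 + C) = 27 + (18 - 9*C) = 45 - 9*C)
L(Q(-4), N)*(-31) = (45 - 9*6)*(-31) = (45 - 54)*(-31) = -9*(-31) = 279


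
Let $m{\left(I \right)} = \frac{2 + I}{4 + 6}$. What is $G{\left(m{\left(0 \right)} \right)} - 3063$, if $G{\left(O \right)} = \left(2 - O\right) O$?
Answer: $- \frac{76566}{25} \approx -3062.6$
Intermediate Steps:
$m{\left(I \right)} = \frac{1}{5} + \frac{I}{10}$ ($m{\left(I \right)} = \frac{2 + I}{10} = \left(2 + I\right) \frac{1}{10} = \frac{1}{5} + \frac{I}{10}$)
$G{\left(O \right)} = O \left(2 - O\right)$
$G{\left(m{\left(0 \right)} \right)} - 3063 = \left(\frac{1}{5} + \frac{1}{10} \cdot 0\right) \left(2 - \left(\frac{1}{5} + \frac{1}{10} \cdot 0\right)\right) - 3063 = \left(\frac{1}{5} + 0\right) \left(2 - \left(\frac{1}{5} + 0\right)\right) - 3063 = \frac{2 - \frac{1}{5}}{5} - 3063 = \frac{1}{5} \cdot \frac{9}{5} - 3063 = \frac{9}{25} - 3063 = - \frac{76566}{25}$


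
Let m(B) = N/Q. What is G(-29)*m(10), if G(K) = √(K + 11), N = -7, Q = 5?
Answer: -21*I*√2/5 ≈ -5.9397*I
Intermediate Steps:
G(K) = √(11 + K)
m(B) = -7/5
G(-29)*m(10) = √(11 - 29)*(-7/5) = √(-18)*(-7/5) = (3*I*√2)*(-7/5) = -21*I*√2/5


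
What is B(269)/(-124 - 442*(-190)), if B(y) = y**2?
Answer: 72361/83856 ≈ 0.86292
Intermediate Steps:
B(269)/(-124 - 442*(-190)) = 269**2/(-124 - 442*(-190)) = 72361/(-124 + 83980) = 72361/83856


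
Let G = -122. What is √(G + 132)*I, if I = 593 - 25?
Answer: 568*√10 ≈ 1796.2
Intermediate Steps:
I = 568
√(G + 132)*I = √(-122 + 132)*568 = √10*568 = 568*√10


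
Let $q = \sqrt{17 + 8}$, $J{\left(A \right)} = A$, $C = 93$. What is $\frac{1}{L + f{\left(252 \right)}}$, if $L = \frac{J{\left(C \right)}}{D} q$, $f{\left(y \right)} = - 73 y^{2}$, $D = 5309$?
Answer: $- \frac{5309}{24611419263} \approx -2.1571 \cdot 10^{-7}$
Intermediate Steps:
$q = 5$ ($q = \sqrt{25} = 5$)
$L = \frac{465}{5309}$ ($L = \frac{93}{5309} \cdot 5 = \frac{465}{5309} \approx 0.087587$)
$\frac{1}{L + f{\left(252 \right)}} = \frac{1}{\frac{465}{5309} - 73 \cdot 252^{2}} = \frac{1}{\frac{465}{5309} - 4635792} = \frac{1}{- \frac{24611419263}{5309}} = - \frac{5309}{24611419263}$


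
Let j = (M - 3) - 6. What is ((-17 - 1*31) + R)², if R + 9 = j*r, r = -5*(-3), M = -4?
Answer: 63504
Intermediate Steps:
j = -13 (j = (-4 - 3) - 6 = -7 - 6 = -13)
r = 15
R = -204 (R = -9 - 13*15 = -9 - 195 = -204)
((-17 - 1*31) + R)² = ((-17 - 1*31) - 204)² = ((-17 - 31) - 204)² = (-48 - 204)² = (-252)² = 63504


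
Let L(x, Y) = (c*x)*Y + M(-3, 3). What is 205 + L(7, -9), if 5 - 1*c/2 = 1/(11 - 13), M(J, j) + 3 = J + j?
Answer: -491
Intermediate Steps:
M(J, j) = -3 + J + j (M(J, j) = -3 + (J + j) = -3 + J + j)
c = 11 (c = 10 - 2/(11 - 13) = 10 - 2/(-2) = 10 - 2*(-½) = 10 + 1 = 11)
L(x, Y) = -3 + 11*Y*x (L(x, Y) = (11*x)*Y + (-3 - 3 + 3) = 11*Y*x - 3 = -3 + 11*Y*x)
205 + L(7, -9) = 205 + (-3 + 11*(-9)*7) = 205 + (-3 - 693) = 205 - 696 = -491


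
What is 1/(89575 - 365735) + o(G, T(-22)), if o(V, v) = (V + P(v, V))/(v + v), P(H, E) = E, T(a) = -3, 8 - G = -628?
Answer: -58545921/276160 ≈ -212.00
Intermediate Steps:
G = 636 (G = 8 - 1*(-628) = 8 + 628 = 636)
o(V, v) = V/v (o(V, v) = (V + V)/(v + v) = (2*V)/((2*v)) = (2*V)*(1/(2*v)) = V/v)
1/(89575 - 365735) + o(G, T(-22)) = 1/(89575 - 365735) + 636/(-3) = 1/(-276160) + 636*(-1/3) = -1/276160 - 212 = -58545921/276160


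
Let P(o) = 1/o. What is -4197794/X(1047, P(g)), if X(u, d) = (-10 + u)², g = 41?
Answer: -4197794/1075369 ≈ -3.9036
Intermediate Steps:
-4197794/X(1047, P(g)) = -4197794/(-10 + 1047)² = -4197794/(1037²) = -4197794/1075369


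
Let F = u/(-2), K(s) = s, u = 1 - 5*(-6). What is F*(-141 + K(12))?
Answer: 3999/2 ≈ 1999.5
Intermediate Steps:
u = 31 (u = 1 + 30 = 31)
F = -31/2 (F = 31/(-2) = 31*(-1/2) = -31/2 ≈ -15.500)
F*(-141 + K(12)) = -31*(-141 + 12)/2 = -31/2*(-129) = 3999/2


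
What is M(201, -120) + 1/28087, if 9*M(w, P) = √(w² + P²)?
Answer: 1/28087 + √6089/3 ≈ 26.011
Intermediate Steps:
M(w, P) = √(P² + w²)/9 (M(w, P) = √(w² + P²)/9 = √(P² + w²)/9)
M(201, -120) + 1/28087 = √((-120)² + 201²)/9 + 1/28087 = √(14400 + 40401)/9 + 1/28087 = √54801/9 + 1/28087 = (3*√6089)/9 + 1/28087 = √6089/3 + 1/28087 = 1/28087 + √6089/3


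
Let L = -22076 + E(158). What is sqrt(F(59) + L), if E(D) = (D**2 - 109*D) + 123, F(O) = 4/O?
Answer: I*sqrt(49468255)/59 ≈ 119.21*I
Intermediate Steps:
E(D) = 123 + D**2 - 109*D
L = -14211 (L = -22076 + (123 + 158**2 - 109*158) = -22076 + (123 + 24964 - 17222) = -22076 + 7865 = -14211)
sqrt(F(59) + L) = sqrt(4/59 - 14211) = sqrt(-838445/59) = I*sqrt(49468255)/59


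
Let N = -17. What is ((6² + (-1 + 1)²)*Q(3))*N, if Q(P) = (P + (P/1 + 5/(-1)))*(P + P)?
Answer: -3672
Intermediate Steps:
Q(P) = 2*P*(-5 + 2*P) (Q(P) = (P + (P*1 + 5*(-1)))*(2*P) = (P + (P - 5))*(2*P) = (P + (-5 + P))*(2*P) = (-5 + 2*P)*(2*P) = 2*P*(-5 + 2*P))
((6² + (-1 + 1)²)*Q(3))*N = ((6² + (-1 + 1)²)*(2*3*(-5 + 2*3)))*(-17) = ((36 + 0²)*(2*3*(-5 + 6)))*(-17) = ((36 + 0)*(2*3*1))*(-17) = (36*6)*(-17) = 216*(-17) = -3672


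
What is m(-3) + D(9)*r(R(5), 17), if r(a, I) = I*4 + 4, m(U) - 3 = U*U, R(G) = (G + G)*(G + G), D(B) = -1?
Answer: -60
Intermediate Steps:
R(G) = 4*G**2 (R(G) = (2*G)*(2*G) = 4*G**2)
m(U) = 3 + U**2 (m(U) = 3 + U*U = 3 + U**2)
r(a, I) = 4 + 4*I (r(a, I) = 4*I + 4 = 4 + 4*I)
m(-3) + D(9)*r(R(5), 17) = (3 + (-3)**2) - (4 + 4*17) = (3 + 9) - (4 + 68) = 12 - 1*72 = 12 - 72 = -60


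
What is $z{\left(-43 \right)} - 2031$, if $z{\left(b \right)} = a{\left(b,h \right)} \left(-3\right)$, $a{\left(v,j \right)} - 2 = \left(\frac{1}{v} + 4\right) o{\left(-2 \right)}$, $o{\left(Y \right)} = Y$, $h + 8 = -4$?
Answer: $- \frac{86565}{43} \approx -2013.1$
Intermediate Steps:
$h = -12$ ($h = -8 - 4 = -12$)
$a{\left(v,j \right)} = -6 - \frac{2}{v}$ ($a{\left(v,j \right)} = 2 + \left(\frac{1}{v} + 4\right) \left(-2\right) = 2 + \left(4 + \frac{1}{v}\right) \left(-2\right) = 2 - \left(8 + \frac{2}{v}\right) = -6 - \frac{2}{v}$)
$z{\left(b \right)} = 18 + \frac{6}{b}$ ($z{\left(b \right)} = \left(-6 - \frac{2}{b}\right) \left(-3\right) = 18 + \frac{6}{b}$)
$z{\left(-43 \right)} - 2031 = \left(18 + \frac{6}{-43}\right) - 2031 = \left(18 + 6 \left(- \frac{1}{43}\right)\right) - 2031 = \left(18 - \frac{6}{43}\right) - 2031 = \frac{768}{43} - 2031 = - \frac{86565}{43}$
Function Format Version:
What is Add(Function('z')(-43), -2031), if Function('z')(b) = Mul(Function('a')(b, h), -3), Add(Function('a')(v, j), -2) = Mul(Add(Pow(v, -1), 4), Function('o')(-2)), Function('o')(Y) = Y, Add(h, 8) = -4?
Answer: Rational(-86565, 43) ≈ -2013.1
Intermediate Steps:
h = -12 (h = Add(-8, -4) = -12)
Function('a')(v, j) = Add(-6, Mul(-2, Pow(v, -1))) (Function('a')(v, j) = Add(2, Mul(Add(Pow(v, -1), 4), -2)) = Add(2, Mul(Add(4, Pow(v, -1)), -2)) = Add(2, Add(-8, Mul(-2, Pow(v, -1)))) = Add(-6, Mul(-2, Pow(v, -1))))
Function('z')(b) = Add(18, Mul(6, Pow(b, -1))) (Function('z')(b) = Mul(Add(-6, Mul(-2, Pow(b, -1))), -3) = Add(18, Mul(6, Pow(b, -1))))
Add(Function('z')(-43), -2031) = Add(Add(18, Mul(6, Pow(-43, -1))), -2031) = Add(Add(18, Mul(6, Rational(-1, 43))), -2031) = Add(Add(18, Rational(-6, 43)), -2031) = Add(Rational(768, 43), -2031) = Rational(-86565, 43)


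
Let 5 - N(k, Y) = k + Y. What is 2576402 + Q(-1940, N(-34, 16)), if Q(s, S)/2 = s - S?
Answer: 2572476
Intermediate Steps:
N(k, Y) = 5 - Y - k (N(k, Y) = 5 - (k + Y) = 5 - (Y + k) = 5 + (-Y - k) = 5 - Y - k)
Q(s, S) = -2*S + 2*s (Q(s, S) = 2*(s - S) = -2*S + 2*s)
2576402 + Q(-1940, N(-34, 16)) = 2576402 + (-2*(5 - 1*16 - 1*(-34)) + 2*(-1940)) = 2576402 + (-2*(5 - 16 + 34) - 3880) = 2576402 + (-2*23 - 3880) = 2576402 + (-46 - 3880) = 2576402 - 3926 = 2572476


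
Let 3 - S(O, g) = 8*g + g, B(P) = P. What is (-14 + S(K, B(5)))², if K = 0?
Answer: 3136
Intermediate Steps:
S(O, g) = 3 - 9*g (S(O, g) = 3 - (8*g + g) = 3 - 9*g)
(-14 + S(K, B(5)))² = (-14 + (3 - 9*5))² = (-14 + (3 - 45))² = (-14 - 42)² = (-56)² = 3136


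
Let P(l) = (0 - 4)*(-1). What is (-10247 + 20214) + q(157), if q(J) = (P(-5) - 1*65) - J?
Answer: 9749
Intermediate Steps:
P(l) = 4 (P(l) = -4*(-1) = 4)
q(J) = -61 - J (q(J) = (4 - 1*65) - J = (4 - 65) - J = -61 - J)
(-10247 + 20214) + q(157) = (-10247 + 20214) + (-61 - 1*157) = 9967 + (-61 - 157) = 9967 - 218 = 9749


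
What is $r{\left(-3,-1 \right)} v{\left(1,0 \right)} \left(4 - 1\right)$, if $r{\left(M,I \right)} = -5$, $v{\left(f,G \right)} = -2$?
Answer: $30$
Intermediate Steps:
$r{\left(-3,-1 \right)} v{\left(1,0 \right)} \left(4 - 1\right) = \left(-5\right) \left(-2\right) \left(4 - 1\right) = 10 \cdot 3 = 30$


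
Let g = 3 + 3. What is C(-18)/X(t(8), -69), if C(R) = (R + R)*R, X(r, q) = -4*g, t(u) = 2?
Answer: -27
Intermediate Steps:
g = 6
X(r, q) = -24 (X(r, q) = -4*6 = -24)
C(R) = 2*R² (C(R) = (2*R)*R = 2*R²)
C(-18)/X(t(8), -69) = (2*(-18)²)/(-24) = (2*324)*(-1/24) = 648*(-1/24) = -27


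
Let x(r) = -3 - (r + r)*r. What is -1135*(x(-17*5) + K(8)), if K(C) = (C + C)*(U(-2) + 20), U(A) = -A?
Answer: 16004635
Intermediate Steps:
x(r) = -3 - 2*r² (x(r) = -3 - 2*r*r = -3 - 2*r²)
K(C) = 44*C (K(C) = (C + C)*(-1*(-2) + 20) = (2*C)*(2 + 20) = (2*C)*22 = 44*C)
-1135*(x(-17*5) + K(8)) = -1135*((-3 - 2*(-17*5)²) + 44*8) = -1135*((-3 - 2*(-85)²) + 352) = -1135*((-3 - 2*7225) + 352) = -1135*((-3 - 14450) + 352) = -1135*(-14453 + 352) = -1135*(-14101) = 16004635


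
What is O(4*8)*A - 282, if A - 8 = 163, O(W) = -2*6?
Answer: -2334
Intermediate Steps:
O(W) = -12
A = 171 (A = 8 + 163 = 171)
O(4*8)*A - 282 = -12*171 - 282 = -2052 - 282 = -2334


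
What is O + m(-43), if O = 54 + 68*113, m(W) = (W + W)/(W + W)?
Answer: 7739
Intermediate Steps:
m(W) = 1 (m(W) = (2*W)/((2*W)) = (2*W)*(1/(2*W)) = 1)
O = 7738 (O = 54 + 7684 = 7738)
O + m(-43) = 7738 + 1 = 7739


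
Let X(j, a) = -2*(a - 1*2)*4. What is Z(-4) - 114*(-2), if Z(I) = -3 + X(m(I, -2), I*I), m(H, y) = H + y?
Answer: 113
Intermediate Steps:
X(j, a) = 16 - 8*a (X(j, a) = -2*(a - 2)*4 = -2*(-2 + a)*4 = (4 - 2*a)*4 = 16 - 8*a)
Z(I) = 13 - 8*I**2 (Z(I) = -3 + (16 - 8*I*I) = -3 + (16 - 8*I**2) = 13 - 8*I**2)
Z(-4) - 114*(-2) = (13 - 8*(-4)**2) - 114*(-2) = (13 - 8*16) + 228 = (13 - 128) + 228 = -115 + 228 = 113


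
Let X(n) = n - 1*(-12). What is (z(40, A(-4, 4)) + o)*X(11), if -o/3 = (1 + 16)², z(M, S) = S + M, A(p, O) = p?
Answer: -19113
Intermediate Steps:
z(M, S) = M + S
X(n) = 12 + n (X(n) = n + 12 = 12 + n)
o = -867 (o = -3*(1 + 16)² = -3*17² = -3*289 = -867)
(z(40, A(-4, 4)) + o)*X(11) = ((40 - 4) - 867)*(12 + 11) = (36 - 867)*23 = -831*23 = -19113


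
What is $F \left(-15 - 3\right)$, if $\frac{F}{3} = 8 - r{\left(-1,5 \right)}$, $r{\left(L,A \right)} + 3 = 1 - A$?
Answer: $-810$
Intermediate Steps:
$r{\left(L,A \right)} = -2 - A$ ($r{\left(L,A \right)} = -3 - \left(-1 + A\right) = -2 - A$)
$F = 45$ ($F = 3 \left(8 - \left(-2 - 5\right)\right) = 3 \left(8 - -7\right) = 3 \left(8 + 7\right) = 3 \cdot 15 = 45$)
$F \left(-15 - 3\right) = 45 \left(-15 - 3\right) = 45 \left(-18\right) = -810$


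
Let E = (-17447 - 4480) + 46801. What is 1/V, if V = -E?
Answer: -1/24874 ≈ -4.0203e-5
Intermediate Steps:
E = 24874 (E = -21927 + 46801 = 24874)
V = -24874 (V = -1*24874 = -24874)
1/V = 1/(-24874) = -1/24874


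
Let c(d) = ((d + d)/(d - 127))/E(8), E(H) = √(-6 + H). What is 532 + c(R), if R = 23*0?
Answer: 532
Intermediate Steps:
R = 0
c(d) = d*√2/(-127 + d) (c(d) = ((d + d)/(d - 127))/(√(-6 + 8)) = ((2*d)/(-127 + d))/(√2) = (2*d/(-127 + d))*(√2/2) = d*√2/(-127 + d))
532 + c(R) = 532 + 0*√2/(-127 + 0) = 532 + 0*√2/(-127) = 532 + 0*√2*(-1/127) = 532 + 0 = 532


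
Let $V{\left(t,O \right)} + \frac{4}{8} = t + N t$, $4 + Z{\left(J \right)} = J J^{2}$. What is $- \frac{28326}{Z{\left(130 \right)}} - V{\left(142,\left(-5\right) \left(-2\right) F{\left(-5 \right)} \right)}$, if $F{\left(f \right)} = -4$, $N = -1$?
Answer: $\frac{89181}{183083} \approx 0.48711$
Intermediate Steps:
$Z{\left(J \right)} = -4 + J^{3}$ ($Z{\left(J \right)} = -4 + J J^{2} = -4 + J^{3}$)
$V{\left(t,O \right)} = - \frac{1}{2}$ ($V{\left(t,O \right)} = - \frac{1}{2} + \left(t - t\right) = - \frac{1}{2} + 0 = - \frac{1}{2}$)
$- \frac{28326}{Z{\left(130 \right)}} - V{\left(142,\left(-5\right) \left(-2\right) F{\left(-5 \right)} \right)} = - \frac{28326}{-4 + 130^{3}} - - \frac{1}{2} = - \frac{28326}{-4 + 2197000} + \frac{1}{2} = - \frac{28326}{2196996} + \frac{1}{2} = \left(-28326\right) \frac{1}{2196996} + \frac{1}{2} = - \frac{4721}{366166} + \frac{1}{2} = \frac{89181}{183083}$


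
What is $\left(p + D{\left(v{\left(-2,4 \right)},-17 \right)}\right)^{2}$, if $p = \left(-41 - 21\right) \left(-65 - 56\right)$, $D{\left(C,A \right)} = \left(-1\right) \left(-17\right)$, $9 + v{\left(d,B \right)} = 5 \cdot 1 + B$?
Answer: $56535361$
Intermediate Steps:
$v{\left(d,B \right)} = -4 + B$ ($v{\left(d,B \right)} = -9 + \left(5 \cdot 1 + B\right) = -9 + \left(5 + B\right) = -4 + B$)
$D{\left(C,A \right)} = 17$
$p = 7502$ ($p = \left(-62\right) \left(-121\right) = 7502$)
$\left(p + D{\left(v{\left(-2,4 \right)},-17 \right)}\right)^{2} = \left(7502 + 17\right)^{2} = 7519^{2} = 56535361$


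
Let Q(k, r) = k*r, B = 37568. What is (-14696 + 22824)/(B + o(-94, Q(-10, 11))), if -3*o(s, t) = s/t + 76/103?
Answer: 46045120/212819713 ≈ 0.21636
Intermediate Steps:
o(s, t) = -76/309 - s/(3*t) (o(s, t) = -(s/t + 76/103)/3 = -(76/103 + s/t)/3 = -76/309 - s/(3*t))
(-14696 + 22824)/(B + o(-94, Q(-10, 11))) = (-14696 + 22824)/(37568 + (-76/309 - ⅓*(-94)/(-10*11))) = 8128/(37568 + (-76/309 - ⅓*(-94)/(-110))) = 8128/(37568 + (-76/309 - ⅓*(-94)*(-1/110))) = 8128/(37568 + (-76/309 - 47/165)) = 8128/(37568 - 3007/5665) = 8128/(212819713/5665) = 8128*(5665/212819713) = 46045120/212819713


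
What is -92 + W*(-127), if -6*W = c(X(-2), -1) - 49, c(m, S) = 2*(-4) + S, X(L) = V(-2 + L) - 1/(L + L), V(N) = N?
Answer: -3959/3 ≈ -1319.7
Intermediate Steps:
X(L) = -2 + L - 1/(2*L) (X(L) = (-2 + L) - 1/(L + L) = (-2 + L) - 1/(2*L) = -2 + L - 1/(2*L))
c(m, S) = -8 + S
W = 29/3 (W = -((-8 - 1) - 49)/6 = -(-9 - 49)/6 = -1/6*(-58) = 29/3 ≈ 9.6667)
-92 + W*(-127) = -92 + (29/3)*(-127) = -92 - 3683/3 = -3959/3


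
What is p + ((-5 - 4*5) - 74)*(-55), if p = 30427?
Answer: 35872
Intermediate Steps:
p + ((-5 - 4*5) - 74)*(-55) = 30427 + ((-5 - 4*5) - 74)*(-55) = 30427 + ((-5 - 20) - 74)*(-55) = 30427 + (-25 - 74)*(-55) = 30427 - 99*(-55) = 30427 + 5445 = 35872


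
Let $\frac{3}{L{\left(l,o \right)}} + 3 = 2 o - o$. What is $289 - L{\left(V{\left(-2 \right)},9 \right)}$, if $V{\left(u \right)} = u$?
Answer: $\frac{577}{2} \approx 288.5$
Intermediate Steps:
$L{\left(l,o \right)} = \frac{3}{-3 + o}$ ($L{\left(l,o \right)} = \frac{3}{-3 + \left(2 o - o\right)} = \frac{3}{-3 + o}$)
$289 - L{\left(V{\left(-2 \right)},9 \right)} = 289 - \frac{3}{-3 + 9} = 289 - \frac{3}{6} = 289 - 3 \cdot \frac{1}{6} = 289 - \frac{1}{2} = \frac{577}{2}$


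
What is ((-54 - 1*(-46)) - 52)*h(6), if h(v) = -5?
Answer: 300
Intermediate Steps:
((-54 - 1*(-46)) - 52)*h(6) = ((-54 - 1*(-46)) - 52)*(-5) = ((-54 + 46) - 52)*(-5) = (-8 - 52)*(-5) = -60*(-5) = 300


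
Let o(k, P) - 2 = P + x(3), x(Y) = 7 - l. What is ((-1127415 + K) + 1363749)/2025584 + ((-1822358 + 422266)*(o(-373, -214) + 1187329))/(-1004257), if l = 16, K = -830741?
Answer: 306058398596795275/184927901008 ≈ 1.6550e+6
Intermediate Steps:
x(Y) = -9 (x(Y) = 7 - 1*16 = 7 - 16 = -9)
o(k, P) = -7 + P (o(k, P) = 2 + (P - 9) = 2 + (-9 + P) = -7 + P)
((-1127415 + K) + 1363749)/2025584 + ((-1822358 + 422266)*(o(-373, -214) + 1187329))/(-1004257) = ((-1127415 - 830741) + 1363749)/2025584 + ((-1822358 + 422266)*((-7 - 214) + 1187329))/(-1004257) = (-1958156 + 1363749)*(1/2025584) - 1400092*(-221 + 1187329)*(-1/1004257) = -594407*1/2025584 - 1400092*1187108*(-1/1004257) = -54037/184144 - 1662060413936*(-1/1004257) = -54037/184144 + 1662060413936/1004257 = 306058398596795275/184927901008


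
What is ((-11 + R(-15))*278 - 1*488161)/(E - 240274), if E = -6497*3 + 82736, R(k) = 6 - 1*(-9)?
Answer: 487049/177029 ≈ 2.7512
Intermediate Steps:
R(k) = 15 (R(k) = 6 + 9 = 15)
E = 63245 (E = -19491 + 82736 = 63245)
((-11 + R(-15))*278 - 1*488161)/(E - 240274) = ((-11 + 15)*278 - 1*488161)/(63245 - 240274) = (4*278 - 488161)/(-177029) = (1112 - 488161)*(-1/177029) = -487049*(-1/177029) = 487049/177029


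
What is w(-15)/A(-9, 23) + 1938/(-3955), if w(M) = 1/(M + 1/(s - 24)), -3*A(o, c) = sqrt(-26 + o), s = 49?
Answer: -1938/3955 - 15*I*sqrt(35)/2618 ≈ -0.49001 - 0.033897*I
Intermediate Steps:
A(o, c) = -sqrt(-26 + o)/3
w(M) = 1/(1/25 + M) (w(M) = 1/(M + 1/(49 - 24)) = 1/(M + 1/25) = 1/(1/25 + M))
w(-15)/A(-9, 23) + 1938/(-3955) = (25/(1 + 25*(-15)))/((-sqrt(-26 - 9)/3)) + 1938/(-3955) = (25/(1 - 375))/((-I*sqrt(35)/3)) + 1938*(-1/3955) = (25/(-374))/((-I*sqrt(35)/3)) - 1938/3955 = (25*(-1/374))/((-I*sqrt(35)/3)) - 1938/3955 = -15*I*sqrt(35)/2618 - 1938/3955 = -1938/3955 - 15*I*sqrt(35)/2618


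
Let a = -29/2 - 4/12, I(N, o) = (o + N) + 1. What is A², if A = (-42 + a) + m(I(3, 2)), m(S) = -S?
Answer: 142129/36 ≈ 3948.0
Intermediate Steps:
I(N, o) = 1 + N + o (I(N, o) = (N + o) + 1 = 1 + N + o)
a = -89/6 (a = -29*½ - 4*1/12 = -29/2 - ⅓ = -89/6 ≈ -14.833)
A = -377/6 (A = (-42 - 89/6) - (1 + 3 + 2) = -341/6 - 1*6 = -341/6 - 6 = -377/6 ≈ -62.833)
A² = (-377/6)² = 142129/36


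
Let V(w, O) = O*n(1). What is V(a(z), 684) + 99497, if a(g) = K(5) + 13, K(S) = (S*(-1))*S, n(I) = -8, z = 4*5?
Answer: 94025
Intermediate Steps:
z = 20
K(S) = -S² (K(S) = (-S)*S = -S²)
a(g) = -12 (a(g) = -1*5² + 13 = -1*25 + 13 = -25 + 13 = -12)
V(w, O) = -8*O (V(w, O) = O*(-8) = -8*O)
V(a(z), 684) + 99497 = -8*684 + 99497 = -5472 + 99497 = 94025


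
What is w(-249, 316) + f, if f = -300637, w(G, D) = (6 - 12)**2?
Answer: -300601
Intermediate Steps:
w(G, D) = 36 (w(G, D) = (-6)**2 = 36)
w(-249, 316) + f = 36 - 300637 = -300601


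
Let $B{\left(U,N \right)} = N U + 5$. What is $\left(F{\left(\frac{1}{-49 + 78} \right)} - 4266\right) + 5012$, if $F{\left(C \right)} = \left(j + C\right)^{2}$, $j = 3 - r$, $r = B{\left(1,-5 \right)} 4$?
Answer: $\frac{635130}{841} \approx 755.21$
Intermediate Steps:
$B{\left(U,N \right)} = 5 + N U$
$r = 0$ ($r = \left(5 - 5\right) 4 = 0 \cdot 4 = 0$)
$j = 3$ ($j = 3 - 0 = 3 + 0 = 3$)
$F{\left(C \right)} = \left(3 + C\right)^{2}$
$\left(F{\left(\frac{1}{-49 + 78} \right)} - 4266\right) + 5012 = \left(\left(3 + \frac{1}{-49 + 78}\right)^{2} - 4266\right) + 5012 = \left(\left(3 + \frac{1}{29}\right)^{2} - 4266\right) + 5012 = \left(\left(\frac{88}{29}\right)^{2} - 4266\right) + 5012 = \left(\frac{7744}{841} - 4266\right) + 5012 = - \frac{3579962}{841} + 5012 = \frac{635130}{841}$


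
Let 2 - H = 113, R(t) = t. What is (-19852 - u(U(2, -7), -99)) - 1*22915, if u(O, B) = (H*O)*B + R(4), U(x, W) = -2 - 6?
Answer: 45141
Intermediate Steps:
U(x, W) = -8
H = -111 (H = 2 - 1*113 = 2 - 113 = -111)
u(O, B) = 4 - 111*B*O (u(O, B) = (-111*O)*B + 4 = -111*B*O + 4 = 4 - 111*B*O)
(-19852 - u(U(2, -7), -99)) - 1*22915 = (-19852 - (4 - 111*(-99)*(-8))) - 1*22915 = (-19852 - (4 - 87912)) - 22915 = (-19852 - 1*(-87908)) - 22915 = (-19852 + 87908) - 22915 = 68056 - 22915 = 45141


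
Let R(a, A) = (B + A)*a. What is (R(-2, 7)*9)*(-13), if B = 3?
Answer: 2340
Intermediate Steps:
R(a, A) = a*(3 + A) (R(a, A) = (3 + A)*a = a*(3 + A))
(R(-2, 7)*9)*(-13) = (-2*(3 + 7)*9)*(-13) = (-2*10*9)*(-13) = -20*9*(-13) = -180*(-13) = 2340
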